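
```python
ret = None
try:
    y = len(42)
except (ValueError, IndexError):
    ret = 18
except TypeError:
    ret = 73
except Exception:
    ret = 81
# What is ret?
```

Step-by-step execution trace:
1. `y = len(42)` raises TypeError.
2. `except (ValueError, IndexError)` does not match TypeError; skipped.
3. `except TypeError` matches (exact type match) → ret = 73.
4. `except Exception` is not reached.
Result: 73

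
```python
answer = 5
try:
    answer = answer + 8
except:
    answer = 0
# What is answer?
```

Step-by-step execution trace:
1. answer starts at 5.
2. try: `answer = answer + 8` → answer = 13. No exception raised.
3. `except` is skipped.
Result: 13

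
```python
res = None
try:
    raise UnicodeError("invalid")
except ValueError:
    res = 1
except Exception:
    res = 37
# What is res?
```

Step-by-step execution trace:
1. `raise UnicodeError(...)` raises UnicodeError.
2. `except ValueError` matches (UnicodeError is a subclass of ValueError) → res = 1.
3. `except Exception` is not reached.
Result: 1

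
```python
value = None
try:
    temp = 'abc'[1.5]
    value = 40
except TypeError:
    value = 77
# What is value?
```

Step-by-step execution trace:
1. `temp = 'abc'[1.5]` raises TypeError.
2. `value = 40` is not reached.
3. `except TypeError` matches → value = 77.
Result: 77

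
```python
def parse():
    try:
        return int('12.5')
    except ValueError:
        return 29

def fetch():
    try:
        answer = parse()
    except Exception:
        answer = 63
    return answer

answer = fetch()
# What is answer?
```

Step-by-step execution trace:
1. `fetch()` calls `parse()`.
2. In parse: `int('12.5')` raises ValueError; `except ValueError` catches it → returns 29.
3. In fetch: `answer = parse()` → answer = 29. No exception reaches fetch.
4. `except Exception` is skipped; fetch returns 29.
5. answer = 29.
Result: 29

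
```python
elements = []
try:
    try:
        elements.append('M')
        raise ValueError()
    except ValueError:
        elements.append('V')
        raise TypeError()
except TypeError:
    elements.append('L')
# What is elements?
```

Step-by-step execution trace:
1. Inner try: `elements.append('M')` → elements = ['M'].
2. `raise ValueError()` raises ValueError.
3. Inner `except ValueError` matches → `elements.append('V')` → elements = ['M', 'V'].
4. `raise TypeError()` raises TypeError; propagates to outer try.
5. Outer `except TypeError` matches → `elements.append('L')` → elements = ['M', 'V', 'L'].
Result: ['M', 'V', 'L']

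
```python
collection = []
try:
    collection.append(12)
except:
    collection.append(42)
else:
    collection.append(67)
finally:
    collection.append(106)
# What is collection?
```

Step-by-step execution trace:
1. try: `collection.append(12)` → collection = [12]. No exception raised.
2. `except` is skipped.
3. `else` runs: `collection.append(67)` → collection = [12, 67].
4. `finally` always runs: `collection.append(106)` → collection = [12, 67, 106].
Result: [12, 67, 106]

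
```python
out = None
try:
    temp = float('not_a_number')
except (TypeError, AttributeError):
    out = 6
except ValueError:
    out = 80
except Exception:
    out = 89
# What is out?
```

Step-by-step execution trace:
1. `temp = float('not_a_number')` raises ValueError.
2. `except (TypeError, AttributeError)` does not match ValueError; skipped.
3. `except ValueError` matches (exact type match) → out = 80.
4. `except Exception` is not reached.
Result: 80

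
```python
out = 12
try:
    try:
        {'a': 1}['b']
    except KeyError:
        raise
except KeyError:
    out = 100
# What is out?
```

Step-by-step execution trace:
1. Inner try: `{'a': 1}['b']` raises KeyError.
2. Inner `except KeyError` matches; bare `raise` re-raises the same KeyError.
3. Outer `except KeyError` matches → out = 100.
Result: 100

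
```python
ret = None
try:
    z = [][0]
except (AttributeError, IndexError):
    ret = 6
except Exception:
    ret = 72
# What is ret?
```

Step-by-step execution trace:
1. `z = [][0]` raises IndexError.
2. `except (AttributeError, IndexError)` matches (IndexError is in the tuple) → ret = 6.
3. `except Exception` is not reached.
Result: 6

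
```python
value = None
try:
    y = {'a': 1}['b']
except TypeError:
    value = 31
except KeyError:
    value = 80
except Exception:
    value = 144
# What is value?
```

Step-by-step execution trace:
1. `y = {'a': 1}['b']` raises KeyError.
2. `except TypeError` does not match KeyError; skipped.
3. `except KeyError` matches → value = 80.
4. Remaining except clauses are skipped.
Result: 80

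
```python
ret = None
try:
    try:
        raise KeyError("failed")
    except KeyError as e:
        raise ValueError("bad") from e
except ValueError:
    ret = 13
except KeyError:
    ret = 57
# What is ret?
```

Step-by-step execution trace:
1. Inner try raises KeyError; inner `except KeyError as e` catches it.
2. `raise ValueError(...) from e` raises ValueError (KeyError is attached as __cause__, but only ValueError is active).
3. Outer `except ValueError` matches → ret = 13.
4. `except KeyError` is not reached.
Result: 13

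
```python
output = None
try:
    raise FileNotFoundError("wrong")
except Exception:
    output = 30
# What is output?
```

Step-by-step execution trace:
1. `raise FileNotFoundError(...)` raises FileNotFoundError.
2. `except Exception` matches (FileNotFoundError is a subclass of Exception) → output = 30.
Result: 30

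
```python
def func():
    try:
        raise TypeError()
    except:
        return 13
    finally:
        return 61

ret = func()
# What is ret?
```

Step-by-step execution trace:
1. `func()` enters try: `raise TypeError()` raises TypeError.
2. bare `except` matches → `return 13` sets pending return value 13.
3. Before returning, `finally: return 61` runs and overrides the pending return.
4. func() returns 61 → ret = 61.
Result: 61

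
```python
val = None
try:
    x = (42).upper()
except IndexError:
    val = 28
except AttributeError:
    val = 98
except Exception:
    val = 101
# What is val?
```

Step-by-step execution trace:
1. `x = (42).upper()` raises AttributeError.
2. `except IndexError` does not match AttributeError; skipped.
3. `except AttributeError` matches → val = 98.
4. Remaining except clauses are skipped.
Result: 98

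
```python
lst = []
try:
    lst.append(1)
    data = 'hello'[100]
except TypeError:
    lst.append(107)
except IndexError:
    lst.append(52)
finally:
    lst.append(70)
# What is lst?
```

Step-by-step execution trace:
1. try: `lst.append(1)` → lst = [1].
2. `data = 'hello'[100]` raises IndexError.
3. `except TypeError` does not match IndexError; skipped.
4. `except IndexError` matches → `lst.append(52)` → lst = [1, 52].
5. finally always runs: `lst.append(70)` → lst = [1, 52, 70].
Result: [1, 52, 70]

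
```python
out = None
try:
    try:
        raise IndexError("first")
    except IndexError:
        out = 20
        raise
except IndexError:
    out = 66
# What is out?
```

Step-by-step execution trace:
1. Inner try: `raise IndexError("first")` raises IndexError.
2. Inner `except IndexError` matches → out = 20.
3. bare `raise` re-raises the same IndexError.
4. Outer `except IndexError` matches → out = 66.
Result: 66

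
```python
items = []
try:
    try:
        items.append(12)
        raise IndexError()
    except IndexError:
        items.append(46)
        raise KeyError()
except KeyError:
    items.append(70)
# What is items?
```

Step-by-step execution trace:
1. Inner try: `items.append(12)` → items = [12].
2. `raise IndexError()` raises IndexError.
3. Inner `except IndexError` matches → `items.append(46)` → items = [12, 46].
4. `raise KeyError()` raises KeyError; propagates to outer try.
5. Outer `except KeyError` matches → `items.append(70)` → items = [12, 46, 70].
Result: [12, 46, 70]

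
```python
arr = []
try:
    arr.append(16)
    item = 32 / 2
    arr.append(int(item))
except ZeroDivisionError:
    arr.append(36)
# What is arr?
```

Step-by-step execution trace:
1. try: `arr.append(16)` → arr = [16].
2. `item = 32 / 2` → item = 16.0. No exception raised.
3. `arr.append(int(item))` → arr = [16, 16].
4. `except ZeroDivisionError` is skipped (no exception was raised).
Result: [16, 16]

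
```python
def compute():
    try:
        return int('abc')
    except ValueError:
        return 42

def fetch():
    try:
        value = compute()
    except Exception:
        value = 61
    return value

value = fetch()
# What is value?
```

Step-by-step execution trace:
1. `fetch()` calls `compute()`.
2. In compute: `int('abc')` raises ValueError; `except ValueError` catches it → returns 42.
3. In fetch: `value = compute()` → value = 42. No exception reaches fetch.
4. `except Exception` is skipped; fetch returns 42.
5. value = 42.
Result: 42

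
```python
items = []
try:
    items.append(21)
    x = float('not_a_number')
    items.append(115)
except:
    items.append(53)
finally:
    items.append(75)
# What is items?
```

Step-by-step execution trace:
1. try: `items.append(21)` → items = [21].
2. `x = float('not_a_number')` raises ValueError; `items.append(115)` is not reached.
3. bare `except` matches → `items.append(53)` → items = [21, 53].
4. finally always runs: `items.append(75)` → items = [21, 53, 75].
Result: [21, 53, 75]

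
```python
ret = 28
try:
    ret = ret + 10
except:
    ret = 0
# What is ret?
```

Step-by-step execution trace:
1. ret starts at 28.
2. try: `ret = ret + 10` → ret = 38. No exception raised.
3. `except` is skipped.
Result: 38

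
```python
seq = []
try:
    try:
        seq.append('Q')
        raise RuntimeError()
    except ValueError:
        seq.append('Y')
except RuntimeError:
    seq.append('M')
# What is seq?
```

Step-by-step execution trace:
1. Inner try: `seq.append('Q')` → seq = ['Q'].
2. `raise RuntimeError()` raises RuntimeError.
3. Inner `except ValueError` does not match RuntimeError; exception propagates to outer try.
4. Outer `except RuntimeError` matches → `seq.append('M')` → seq = ['Q', 'M'].
Result: ['Q', 'M']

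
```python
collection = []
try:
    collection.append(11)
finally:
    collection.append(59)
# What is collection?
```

Step-by-step execution trace:
1. try: `collection.append(11)` → collection = [11].
2. The try body completes without raising.
3. finally always runs: `collection.append(59)` → collection = [11, 59].
Result: [11, 59]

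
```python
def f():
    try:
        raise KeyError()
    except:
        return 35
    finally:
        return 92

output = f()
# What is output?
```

Step-by-step execution trace:
1. `f()` enters try: `raise KeyError()` raises KeyError.
2. bare `except` matches → `return 35` sets pending return value 35.
3. Before returning, `finally: return 92` runs and overrides the pending return.
4. f() returns 92 → output = 92.
Result: 92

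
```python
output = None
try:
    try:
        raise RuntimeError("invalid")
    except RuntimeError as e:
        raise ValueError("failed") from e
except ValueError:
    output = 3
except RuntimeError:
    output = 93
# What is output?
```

Step-by-step execution trace:
1. Inner try raises RuntimeError; inner `except RuntimeError as e` catches it.
2. `raise ValueError(...) from e` raises ValueError (RuntimeError is attached as __cause__, but only ValueError is active).
3. Outer `except ValueError` matches → output = 3.
4. `except RuntimeError` is not reached.
Result: 3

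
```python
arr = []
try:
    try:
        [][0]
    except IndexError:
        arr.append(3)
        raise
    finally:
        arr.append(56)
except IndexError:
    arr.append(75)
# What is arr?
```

Step-by-step execution trace:
1. Inner try: `[][0]` raises IndexError.
2. Inner `except IndexError` matches → `arr.append(3)` → arr = [3].
3. bare `raise` re-raises IndexError.
4. Inner `finally` runs during unwinding: `arr.append(56)` → arr = [3, 56].
5. Outer `except IndexError` matches → `arr.append(75)` → arr = [3, 56, 75].
Result: [3, 56, 75]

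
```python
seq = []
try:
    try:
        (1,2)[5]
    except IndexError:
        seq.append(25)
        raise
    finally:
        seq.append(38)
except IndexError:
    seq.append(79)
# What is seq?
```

Step-by-step execution trace:
1. Inner try: `(1,2)[5]` raises IndexError.
2. Inner `except IndexError` matches → `seq.append(25)` → seq = [25].
3. bare `raise` re-raises IndexError.
4. Inner `finally` runs during unwinding: `seq.append(38)` → seq = [25, 38].
5. Outer `except IndexError` matches → `seq.append(79)` → seq = [25, 38, 79].
Result: [25, 38, 79]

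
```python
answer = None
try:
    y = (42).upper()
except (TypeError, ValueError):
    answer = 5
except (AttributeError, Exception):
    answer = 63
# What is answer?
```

Step-by-step execution trace:
1. `y = (42).upper()` raises AttributeError.
2. `except (TypeError, ValueError)` does not match AttributeError; skipped.
3. `except (AttributeError, Exception)` matches (AttributeError is in the tuple) → answer = 63.
Result: 63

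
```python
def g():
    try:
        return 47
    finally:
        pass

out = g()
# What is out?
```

Step-by-step execution trace:
1. `g()` enters try: `return 47` sets pending return value 47.
2. Before returning, `finally: pass` runs (no effect).
3. g() returns 47 → out = 47.
Result: 47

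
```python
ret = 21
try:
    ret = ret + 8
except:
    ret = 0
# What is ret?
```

Step-by-step execution trace:
1. ret starts at 21.
2. try: `ret = ret + 8` → ret = 29. No exception raised.
3. `except` is skipped.
Result: 29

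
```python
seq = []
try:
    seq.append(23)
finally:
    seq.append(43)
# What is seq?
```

Step-by-step execution trace:
1. try: `seq.append(23)` → seq = [23].
2. The try body completes without raising.
3. finally always runs: `seq.append(43)` → seq = [23, 43].
Result: [23, 43]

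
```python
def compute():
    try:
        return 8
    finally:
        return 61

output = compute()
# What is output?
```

Step-by-step execution trace:
1. `compute()` enters try: `return 8` sets pending return value 8.
2. Before returning, `finally: return 61` runs and overrides the pending return.
3. compute() returns 61 → output = 61.
Result: 61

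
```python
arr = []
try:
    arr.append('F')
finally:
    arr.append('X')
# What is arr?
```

Step-by-step execution trace:
1. try: `arr.append('F')` → arr = ['F'].
2. The try body completes without raising.
3. finally always runs: `arr.append('X')` → arr = ['F', 'X'].
Result: ['F', 'X']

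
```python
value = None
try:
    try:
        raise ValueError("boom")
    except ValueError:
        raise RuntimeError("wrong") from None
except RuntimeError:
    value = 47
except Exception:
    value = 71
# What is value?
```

Step-by-step execution trace:
1. Inner try raises ValueError; inner `except ValueError` catches it.
2. `raise RuntimeError(...) from None` raises RuntimeError (from None suppresses __context__, but the active exception is still RuntimeError).
3. Outer `except RuntimeError` matches → value = 47.
4. `except Exception` is not reached.
Result: 47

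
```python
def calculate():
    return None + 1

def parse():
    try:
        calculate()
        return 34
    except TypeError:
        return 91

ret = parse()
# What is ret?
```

Step-by-step execution trace:
1. `parse()` calls `calculate()`.
2. `calculate()` evaluates `None + 1`, which raises TypeError; it propagates to the caller.
3. `return 34` is not reached.
4. `except TypeError` in parse matches → returns 91.
5. ret = 91.
Result: 91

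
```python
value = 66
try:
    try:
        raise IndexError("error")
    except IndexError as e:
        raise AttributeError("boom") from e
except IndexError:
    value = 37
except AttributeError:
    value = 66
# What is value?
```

Step-by-step execution trace:
1. Inner try raises IndexError; inner `except IndexError as e` catches it.
2. `raise AttributeError(...) from e` raises AttributeError (IndexError is attached as __cause__, but only AttributeError is active).
3. Outer `except IndexError` does not match AttributeError; skipped.
4. Outer `except AttributeError` matches → value = 66.
Result: 66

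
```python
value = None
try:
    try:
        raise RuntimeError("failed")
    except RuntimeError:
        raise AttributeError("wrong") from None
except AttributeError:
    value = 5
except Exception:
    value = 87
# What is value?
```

Step-by-step execution trace:
1. Inner try raises RuntimeError; inner `except RuntimeError` catches it.
2. `raise AttributeError(...) from None` raises AttributeError (from None suppresses __context__, but the active exception is still AttributeError).
3. Outer `except AttributeError` matches → value = 5.
4. `except Exception` is not reached.
Result: 5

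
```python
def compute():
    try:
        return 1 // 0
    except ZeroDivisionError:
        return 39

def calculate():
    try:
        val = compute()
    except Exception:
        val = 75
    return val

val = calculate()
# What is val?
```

Step-by-step execution trace:
1. `calculate()` calls `compute()`.
2. In compute: `1 // 0` raises ZeroDivisionError; `except ZeroDivisionError` catches it → returns 39.
3. In calculate: `val = compute()` → val = 39. No exception reaches calculate.
4. `except Exception` is skipped; calculate returns 39.
5. val = 39.
Result: 39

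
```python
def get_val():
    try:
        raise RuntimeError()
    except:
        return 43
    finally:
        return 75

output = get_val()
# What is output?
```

Step-by-step execution trace:
1. `get_val()` enters try: `raise RuntimeError()` raises RuntimeError.
2. bare `except` matches → `return 43` sets pending return value 43.
3. Before returning, `finally: return 75` runs and overrides the pending return.
4. get_val() returns 75 → output = 75.
Result: 75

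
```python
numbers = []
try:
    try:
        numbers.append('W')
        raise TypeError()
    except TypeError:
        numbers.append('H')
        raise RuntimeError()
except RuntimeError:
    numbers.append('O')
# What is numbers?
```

Step-by-step execution trace:
1. Inner try: `numbers.append('W')` → numbers = ['W'].
2. `raise TypeError()` raises TypeError.
3. Inner `except TypeError` matches → `numbers.append('H')` → numbers = ['W', 'H'].
4. `raise RuntimeError()` raises RuntimeError; propagates to outer try.
5. Outer `except RuntimeError` matches → `numbers.append('O')` → numbers = ['W', 'H', 'O'].
Result: ['W', 'H', 'O']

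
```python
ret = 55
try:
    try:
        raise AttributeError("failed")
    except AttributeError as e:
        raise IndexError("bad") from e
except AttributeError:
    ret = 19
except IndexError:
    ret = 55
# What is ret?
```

Step-by-step execution trace:
1. Inner try raises AttributeError; inner `except AttributeError as e` catches it.
2. `raise IndexError(...) from e` raises IndexError (AttributeError is attached as __cause__, but only IndexError is active).
3. Outer `except AttributeError` does not match IndexError; skipped.
4. Outer `except IndexError` matches → ret = 55.
Result: 55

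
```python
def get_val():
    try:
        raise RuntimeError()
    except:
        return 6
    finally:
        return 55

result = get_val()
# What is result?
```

Step-by-step execution trace:
1. `get_val()` enters try: `raise RuntimeError()` raises RuntimeError.
2. bare `except` matches → `return 6` sets pending return value 6.
3. Before returning, `finally: return 55` runs and overrides the pending return.
4. get_val() returns 55 → result = 55.
Result: 55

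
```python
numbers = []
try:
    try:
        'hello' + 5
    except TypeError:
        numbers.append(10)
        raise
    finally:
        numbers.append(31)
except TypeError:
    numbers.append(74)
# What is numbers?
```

Step-by-step execution trace:
1. Inner try: `'hello' + 5` raises TypeError.
2. Inner `except TypeError` matches → `numbers.append(10)` → numbers = [10].
3. bare `raise` re-raises TypeError.
4. Inner `finally` runs during unwinding: `numbers.append(31)` → numbers = [10, 31].
5. Outer `except TypeError` matches → `numbers.append(74)` → numbers = [10, 31, 74].
Result: [10, 31, 74]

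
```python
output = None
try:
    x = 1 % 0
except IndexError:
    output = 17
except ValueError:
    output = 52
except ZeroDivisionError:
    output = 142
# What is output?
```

Step-by-step execution trace:
1. `x = 1 % 0` raises ZeroDivisionError.
2. `except IndexError` does not match ZeroDivisionError; skipped.
3. `except ValueError` does not match ZeroDivisionError; skipped.
4. `except ZeroDivisionError` matches → output = 142.
Result: 142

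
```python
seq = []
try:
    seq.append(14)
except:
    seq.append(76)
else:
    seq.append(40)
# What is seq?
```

Step-by-step execution trace:
1. try: `seq.append(14)` → seq = [14]. No exception raised.
2. `except` is skipped.
3. `else` runs (try completed without exception): `seq.append(40)` → seq = [14, 40].
Result: [14, 40]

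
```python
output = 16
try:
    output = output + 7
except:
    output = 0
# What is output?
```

Step-by-step execution trace:
1. output starts at 16.
2. try: `output = output + 7` → output = 23. No exception raised.
3. `except` is skipped.
Result: 23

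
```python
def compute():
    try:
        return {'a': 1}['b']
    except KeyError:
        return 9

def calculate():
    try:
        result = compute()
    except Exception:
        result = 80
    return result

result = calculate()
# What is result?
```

Step-by-step execution trace:
1. `calculate()` calls `compute()`.
2. In compute: `{'a': 1}['b']` raises KeyError; `except KeyError` catches it → returns 9.
3. In calculate: `result = compute()` → result = 9. No exception reaches calculate.
4. `except Exception` is skipped; calculate returns 9.
5. result = 9.
Result: 9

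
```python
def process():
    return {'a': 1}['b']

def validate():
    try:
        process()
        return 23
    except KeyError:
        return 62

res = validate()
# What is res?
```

Step-by-step execution trace:
1. `validate()` calls `process()`.
2. `process()` evaluates `{'a': 1}['b']`, which raises KeyError; it propagates to the caller.
3. `return 23` is not reached.
4. `except KeyError` in validate matches → returns 62.
5. res = 62.
Result: 62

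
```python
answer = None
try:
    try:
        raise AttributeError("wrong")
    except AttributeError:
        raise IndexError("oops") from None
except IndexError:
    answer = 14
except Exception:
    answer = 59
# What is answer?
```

Step-by-step execution trace:
1. Inner try raises AttributeError; inner `except AttributeError` catches it.
2. `raise IndexError(...) from None` raises IndexError (from None suppresses __context__, but the active exception is still IndexError).
3. Outer `except IndexError` matches → answer = 14.
4. `except Exception` is not reached.
Result: 14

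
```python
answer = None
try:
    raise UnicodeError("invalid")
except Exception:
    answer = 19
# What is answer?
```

Step-by-step execution trace:
1. `raise UnicodeError(...)` raises UnicodeError.
2. `except Exception` matches (UnicodeError is a subclass of Exception) → answer = 19.
Result: 19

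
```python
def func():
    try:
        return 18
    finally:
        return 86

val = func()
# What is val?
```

Step-by-step execution trace:
1. `func()` enters try: `return 18` sets pending return value 18.
2. Before returning, `finally: return 86` runs and overrides the pending return.
3. func() returns 86 → val = 86.
Result: 86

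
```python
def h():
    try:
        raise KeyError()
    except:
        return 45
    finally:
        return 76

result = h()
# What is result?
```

Step-by-step execution trace:
1. `h()` enters try: `raise KeyError()` raises KeyError.
2. bare `except` matches → `return 45` sets pending return value 45.
3. Before returning, `finally: return 76` runs and overrides the pending return.
4. h() returns 76 → result = 76.
Result: 76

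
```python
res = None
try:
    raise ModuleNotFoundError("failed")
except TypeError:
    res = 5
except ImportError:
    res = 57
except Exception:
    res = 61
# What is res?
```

Step-by-step execution trace:
1. `raise ModuleNotFoundError(...)` raises ModuleNotFoundError.
2. `except TypeError` does not match (ModuleNotFoundError is not a subclass of TypeError); skipped.
3. `except ImportError` matches (ModuleNotFoundError is a subclass of ImportError) → res = 57.
4. `except Exception` is not reached.
Result: 57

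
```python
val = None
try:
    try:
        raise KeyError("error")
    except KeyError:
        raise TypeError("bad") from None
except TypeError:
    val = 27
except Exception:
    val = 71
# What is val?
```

Step-by-step execution trace:
1. Inner try raises KeyError; inner `except KeyError` catches it.
2. `raise TypeError(...) from None` raises TypeError (from None suppresses __context__, but the active exception is still TypeError).
3. Outer `except TypeError` matches → val = 27.
4. `except Exception` is not reached.
Result: 27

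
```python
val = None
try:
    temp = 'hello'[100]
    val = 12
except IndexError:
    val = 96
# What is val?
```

Step-by-step execution trace:
1. `temp = 'hello'[100]` raises IndexError.
2. `val = 12` is not reached.
3. `except IndexError` matches → val = 96.
Result: 96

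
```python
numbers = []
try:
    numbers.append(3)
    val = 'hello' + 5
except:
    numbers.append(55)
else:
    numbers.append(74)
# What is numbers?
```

Step-by-step execution trace:
1. try: `numbers.append(3)` → numbers = [3].
2. `val = 'hello' + 5` raises TypeError.
3. bare `except` matches → `numbers.append(55)` → numbers = [3, 55].
4. `else` is skipped (an exception was raised).
Result: [3, 55]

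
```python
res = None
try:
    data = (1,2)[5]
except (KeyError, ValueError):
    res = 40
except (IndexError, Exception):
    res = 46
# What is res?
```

Step-by-step execution trace:
1. `data = (1,2)[5]` raises IndexError.
2. `except (KeyError, ValueError)` does not match IndexError; skipped.
3. `except (IndexError, Exception)` matches (IndexError is in the tuple) → res = 46.
Result: 46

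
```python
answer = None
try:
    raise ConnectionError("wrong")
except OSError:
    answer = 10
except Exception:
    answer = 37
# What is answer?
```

Step-by-step execution trace:
1. `raise ConnectionError(...)` raises ConnectionError.
2. `except OSError` matches (ConnectionError is a subclass of OSError) → answer = 10.
3. `except Exception` is not reached.
Result: 10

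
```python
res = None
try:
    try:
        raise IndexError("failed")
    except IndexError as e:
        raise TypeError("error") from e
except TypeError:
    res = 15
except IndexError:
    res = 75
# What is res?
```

Step-by-step execution trace:
1. Inner try raises IndexError; inner `except IndexError as e` catches it.
2. `raise TypeError(...) from e` raises TypeError (IndexError is attached as __cause__, but only TypeError is active).
3. Outer `except TypeError` matches → res = 15.
4. `except IndexError` is not reached.
Result: 15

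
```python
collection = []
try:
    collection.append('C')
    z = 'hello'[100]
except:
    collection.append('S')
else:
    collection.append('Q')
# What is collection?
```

Step-by-step execution trace:
1. try: `collection.append('C')` → collection = ['C'].
2. `z = 'hello'[100]` raises IndexError.
3. bare `except` matches → `collection.append('S')` → collection = ['C', 'S'].
4. `else` is skipped (an exception was raised).
Result: ['C', 'S']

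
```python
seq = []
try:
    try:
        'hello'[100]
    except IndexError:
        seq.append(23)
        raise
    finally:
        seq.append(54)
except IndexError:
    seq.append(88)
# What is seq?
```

Step-by-step execution trace:
1. Inner try: `'hello'[100]` raises IndexError.
2. Inner `except IndexError` matches → `seq.append(23)` → seq = [23].
3. bare `raise` re-raises IndexError.
4. Inner `finally` runs during unwinding: `seq.append(54)` → seq = [23, 54].
5. Outer `except IndexError` matches → `seq.append(88)` → seq = [23, 54, 88].
Result: [23, 54, 88]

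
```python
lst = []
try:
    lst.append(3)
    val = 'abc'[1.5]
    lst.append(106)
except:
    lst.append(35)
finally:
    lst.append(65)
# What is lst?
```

Step-by-step execution trace:
1. try: `lst.append(3)` → lst = [3].
2. `val = 'abc'[1.5]` raises TypeError; `lst.append(106)` is not reached.
3. bare `except` matches → `lst.append(35)` → lst = [3, 35].
4. finally always runs: `lst.append(65)` → lst = [3, 35, 65].
Result: [3, 35, 65]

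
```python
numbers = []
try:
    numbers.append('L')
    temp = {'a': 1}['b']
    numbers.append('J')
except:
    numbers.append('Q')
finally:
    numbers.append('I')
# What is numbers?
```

Step-by-step execution trace:
1. try: `numbers.append('L')` → numbers = ['L'].
2. `temp = {'a': 1}['b']` raises KeyError; `numbers.append('J')` is not reached.
3. bare `except` matches → `numbers.append('Q')` → numbers = ['L', 'Q'].
4. finally always runs: `numbers.append('I')` → numbers = ['L', 'Q', 'I'].
Result: ['L', 'Q', 'I']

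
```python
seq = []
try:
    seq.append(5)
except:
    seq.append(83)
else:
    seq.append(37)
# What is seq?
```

Step-by-step execution trace:
1. try: `seq.append(5)` → seq = [5]. No exception raised.
2. `except` is skipped.
3. `else` runs (try completed without exception): `seq.append(37)` → seq = [5, 37].
Result: [5, 37]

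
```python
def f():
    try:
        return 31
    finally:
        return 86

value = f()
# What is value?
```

Step-by-step execution trace:
1. `f()` enters try: `return 31` sets pending return value 31.
2. Before returning, `finally: return 86` runs and overrides the pending return.
3. f() returns 86 → value = 86.
Result: 86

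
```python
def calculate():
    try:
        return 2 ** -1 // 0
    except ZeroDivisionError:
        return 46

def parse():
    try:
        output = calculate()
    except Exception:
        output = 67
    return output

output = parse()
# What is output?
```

Step-by-step execution trace:
1. `parse()` calls `calculate()`.
2. In calculate: `2 ** -1 // 0` raises ZeroDivisionError; `except ZeroDivisionError` catches it → returns 46.
3. In parse: `output = calculate()` → output = 46. No exception reaches parse.
4. `except Exception` is skipped; parse returns 46.
5. output = 46.
Result: 46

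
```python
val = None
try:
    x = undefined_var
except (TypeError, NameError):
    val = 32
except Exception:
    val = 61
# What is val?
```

Step-by-step execution trace:
1. `x = undefined_var` raises NameError.
2. `except (TypeError, NameError)` matches (NameError is in the tuple) → val = 32.
3. `except Exception` is not reached.
Result: 32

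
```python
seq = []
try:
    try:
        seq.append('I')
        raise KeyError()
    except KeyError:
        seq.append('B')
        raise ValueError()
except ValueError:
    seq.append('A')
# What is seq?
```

Step-by-step execution trace:
1. Inner try: `seq.append('I')` → seq = ['I'].
2. `raise KeyError()` raises KeyError.
3. Inner `except KeyError` matches → `seq.append('B')` → seq = ['I', 'B'].
4. `raise ValueError()` raises ValueError; propagates to outer try.
5. Outer `except ValueError` matches → `seq.append('A')` → seq = ['I', 'B', 'A'].
Result: ['I', 'B', 'A']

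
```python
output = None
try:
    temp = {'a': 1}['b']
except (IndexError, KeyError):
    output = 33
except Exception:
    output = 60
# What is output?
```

Step-by-step execution trace:
1. `temp = {'a': 1}['b']` raises KeyError.
2. `except (IndexError, KeyError)` matches (KeyError is in the tuple) → output = 33.
3. `except Exception` is not reached.
Result: 33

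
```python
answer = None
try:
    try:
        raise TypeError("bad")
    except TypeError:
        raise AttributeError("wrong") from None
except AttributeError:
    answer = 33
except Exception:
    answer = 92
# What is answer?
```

Step-by-step execution trace:
1. Inner try raises TypeError; inner `except TypeError` catches it.
2. `raise AttributeError(...) from None` raises AttributeError (from None suppresses __context__, but the active exception is still AttributeError).
3. Outer `except AttributeError` matches → answer = 33.
4. `except Exception` is not reached.
Result: 33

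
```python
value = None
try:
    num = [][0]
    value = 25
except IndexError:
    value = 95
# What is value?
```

Step-by-step execution trace:
1. `num = [][0]` raises IndexError.
2. `value = 25` is not reached.
3. `except IndexError` matches → value = 95.
Result: 95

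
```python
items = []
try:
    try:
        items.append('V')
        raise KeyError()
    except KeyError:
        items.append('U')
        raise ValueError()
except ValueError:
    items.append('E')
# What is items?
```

Step-by-step execution trace:
1. Inner try: `items.append('V')` → items = ['V'].
2. `raise KeyError()` raises KeyError.
3. Inner `except KeyError` matches → `items.append('U')` → items = ['V', 'U'].
4. `raise ValueError()` raises ValueError; propagates to outer try.
5. Outer `except ValueError` matches → `items.append('E')` → items = ['V', 'U', 'E'].
Result: ['V', 'U', 'E']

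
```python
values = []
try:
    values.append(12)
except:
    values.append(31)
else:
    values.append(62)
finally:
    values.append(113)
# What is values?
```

Step-by-step execution trace:
1. try: `values.append(12)` → values = [12]. No exception raised.
2. `except` is skipped.
3. `else` runs: `values.append(62)` → values = [12, 62].
4. `finally` always runs: `values.append(113)` → values = [12, 62, 113].
Result: [12, 62, 113]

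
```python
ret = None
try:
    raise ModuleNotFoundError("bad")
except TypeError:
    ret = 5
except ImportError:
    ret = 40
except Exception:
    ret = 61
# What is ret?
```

Step-by-step execution trace:
1. `raise ModuleNotFoundError(...)` raises ModuleNotFoundError.
2. `except TypeError` does not match (ModuleNotFoundError is not a subclass of TypeError); skipped.
3. `except ImportError` matches (ModuleNotFoundError is a subclass of ImportError) → ret = 40.
4. `except Exception` is not reached.
Result: 40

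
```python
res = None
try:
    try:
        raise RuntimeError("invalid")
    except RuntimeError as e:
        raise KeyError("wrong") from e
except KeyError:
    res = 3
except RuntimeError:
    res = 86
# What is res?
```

Step-by-step execution trace:
1. Inner try raises RuntimeError; inner `except RuntimeError as e` catches it.
2. `raise KeyError(...) from e` raises KeyError (RuntimeError is attached as __cause__, but only KeyError is active).
3. Outer `except KeyError` matches → res = 3.
4. `except RuntimeError` is not reached.
Result: 3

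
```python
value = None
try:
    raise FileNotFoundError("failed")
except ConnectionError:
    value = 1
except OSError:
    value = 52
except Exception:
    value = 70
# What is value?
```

Step-by-step execution trace:
1. `raise FileNotFoundError(...)` raises FileNotFoundError.
2. `except ConnectionError` does not match (FileNotFoundError is not a subclass of ConnectionError); skipped.
3. `except OSError` matches (FileNotFoundError is a subclass of OSError) → value = 52.
4. `except Exception` is not reached.
Result: 52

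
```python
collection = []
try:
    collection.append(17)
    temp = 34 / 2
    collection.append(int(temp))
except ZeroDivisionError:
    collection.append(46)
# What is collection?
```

Step-by-step execution trace:
1. try: `collection.append(17)` → collection = [17].
2. `temp = 34 / 2` → temp = 17.0. No exception raised.
3. `collection.append(int(temp))` → collection = [17, 17].
4. `except ZeroDivisionError` is skipped (no exception was raised).
Result: [17, 17]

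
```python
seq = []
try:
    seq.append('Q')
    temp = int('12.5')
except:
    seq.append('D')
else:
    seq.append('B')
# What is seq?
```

Step-by-step execution trace:
1. try: `seq.append('Q')` → seq = ['Q'].
2. `temp = int('12.5')` raises ValueError.
3. bare `except` matches → `seq.append('D')` → seq = ['Q', 'D'].
4. `else` is skipped (an exception was raised).
Result: ['Q', 'D']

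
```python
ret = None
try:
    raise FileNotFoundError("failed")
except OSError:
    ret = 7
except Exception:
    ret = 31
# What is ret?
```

Step-by-step execution trace:
1. `raise FileNotFoundError(...)` raises FileNotFoundError.
2. `except OSError` matches (FileNotFoundError is a subclass of OSError) → ret = 7.
3. `except Exception` is not reached.
Result: 7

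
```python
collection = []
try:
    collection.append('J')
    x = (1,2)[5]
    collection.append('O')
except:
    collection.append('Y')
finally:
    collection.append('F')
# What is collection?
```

Step-by-step execution trace:
1. try: `collection.append('J')` → collection = ['J'].
2. `x = (1,2)[5]` raises IndexError; `collection.append('O')` is not reached.
3. bare `except` matches → `collection.append('Y')` → collection = ['J', 'Y'].
4. finally always runs: `collection.append('F')` → collection = ['J', 'Y', 'F'].
Result: ['J', 'Y', 'F']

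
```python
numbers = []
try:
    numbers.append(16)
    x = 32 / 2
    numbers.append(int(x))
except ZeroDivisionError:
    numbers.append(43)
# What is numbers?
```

Step-by-step execution trace:
1. try: `numbers.append(16)` → numbers = [16].
2. `x = 32 / 2` → x = 16.0. No exception raised.
3. `numbers.append(int(x))` → numbers = [16, 16].
4. `except ZeroDivisionError` is skipped (no exception was raised).
Result: [16, 16]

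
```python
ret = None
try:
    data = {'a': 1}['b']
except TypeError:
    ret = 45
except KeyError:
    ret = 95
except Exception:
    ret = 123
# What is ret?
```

Step-by-step execution trace:
1. `data = {'a': 1}['b']` raises KeyError.
2. `except TypeError` does not match KeyError; skipped.
3. `except KeyError` matches → ret = 95.
4. Remaining except clauses are skipped.
Result: 95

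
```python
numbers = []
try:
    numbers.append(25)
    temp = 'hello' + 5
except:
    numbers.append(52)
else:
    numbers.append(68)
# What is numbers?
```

Step-by-step execution trace:
1. try: `numbers.append(25)` → numbers = [25].
2. `temp = 'hello' + 5` raises TypeError.
3. bare `except` matches → `numbers.append(52)` → numbers = [25, 52].
4. `else` is skipped (an exception was raised).
Result: [25, 52]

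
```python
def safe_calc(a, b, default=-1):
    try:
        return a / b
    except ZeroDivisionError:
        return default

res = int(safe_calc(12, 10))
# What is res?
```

Step-by-step execution trace:
1. `safe_calc(12, 10)` enters try: `return 12 / 10` → returns 1.2. No exception raised.
2. `except ZeroDivisionError` is skipped.
3. `int(1.2)` → 1 → res = 1.
Result: 1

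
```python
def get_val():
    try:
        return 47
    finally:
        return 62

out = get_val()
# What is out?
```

Step-by-step execution trace:
1. `get_val()` enters try: `return 47` sets pending return value 47.
2. Before returning, `finally: return 62` runs and overrides the pending return.
3. get_val() returns 62 → out = 62.
Result: 62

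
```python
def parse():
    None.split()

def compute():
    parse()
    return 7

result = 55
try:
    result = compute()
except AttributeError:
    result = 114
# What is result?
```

Step-by-step execution trace:
1. result starts at 55.
2. try: `compute()` calls `parse()`.
3. `parse()` evaluates `None.split()`, which raises AttributeError; it propagates through compute (uncaught).
4. `return 7` in compute is not reached; the assignment to result does not complete.
5. `except AttributeError` matches → result = 114.
Result: 114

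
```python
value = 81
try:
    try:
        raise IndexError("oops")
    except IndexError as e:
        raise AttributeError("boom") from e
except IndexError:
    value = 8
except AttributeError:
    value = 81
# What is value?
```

Step-by-step execution trace:
1. Inner try raises IndexError; inner `except IndexError as e` catches it.
2. `raise AttributeError(...) from e` raises AttributeError (IndexError is attached as __cause__, but only AttributeError is active).
3. Outer `except IndexError` does not match AttributeError; skipped.
4. Outer `except AttributeError` matches → value = 81.
Result: 81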